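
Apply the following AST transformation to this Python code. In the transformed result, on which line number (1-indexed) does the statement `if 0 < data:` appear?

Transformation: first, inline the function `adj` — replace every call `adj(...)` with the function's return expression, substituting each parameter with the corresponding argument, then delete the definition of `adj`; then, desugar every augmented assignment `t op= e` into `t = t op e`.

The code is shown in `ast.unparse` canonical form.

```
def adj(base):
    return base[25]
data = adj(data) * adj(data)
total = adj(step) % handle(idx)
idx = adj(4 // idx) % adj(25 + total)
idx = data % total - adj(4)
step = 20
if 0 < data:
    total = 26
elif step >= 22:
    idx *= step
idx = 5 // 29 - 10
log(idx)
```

6

Transformed code:
data = data[25] * data[25]
total = step[25] % handle(idx)
idx = (4 // idx)[25] % (25 + total)[25]
idx = data % total - 4[25]
step = 20
if 0 < data:
    total = 26
elif step >= 22:
    idx = idx * step
idx = 5 // 29 - 10
log(idx)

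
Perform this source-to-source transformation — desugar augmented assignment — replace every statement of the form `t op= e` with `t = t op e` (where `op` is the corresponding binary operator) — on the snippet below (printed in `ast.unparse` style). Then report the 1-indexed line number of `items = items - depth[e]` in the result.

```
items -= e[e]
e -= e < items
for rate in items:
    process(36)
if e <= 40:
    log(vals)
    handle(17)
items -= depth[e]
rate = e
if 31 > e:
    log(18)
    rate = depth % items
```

Transformed code:
items = items - e[e]
e = e - (e < items)
for rate in items:
    process(36)
if e <= 40:
    log(vals)
    handle(17)
items = items - depth[e]
rate = e
if 31 > e:
    log(18)
    rate = depth % items

8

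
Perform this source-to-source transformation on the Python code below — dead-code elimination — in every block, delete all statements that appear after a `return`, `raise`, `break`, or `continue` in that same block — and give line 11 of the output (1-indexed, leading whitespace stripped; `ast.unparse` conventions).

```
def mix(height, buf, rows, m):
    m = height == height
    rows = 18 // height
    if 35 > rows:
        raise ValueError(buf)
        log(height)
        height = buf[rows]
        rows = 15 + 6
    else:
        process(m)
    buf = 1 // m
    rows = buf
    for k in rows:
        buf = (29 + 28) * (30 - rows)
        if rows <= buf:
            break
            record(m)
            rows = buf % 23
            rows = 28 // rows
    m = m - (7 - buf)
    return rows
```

buf = (29 + 28) * (30 - rows)

Transformed code:
def mix(height, buf, rows, m):
    m = height == height
    rows = 18 // height
    if 35 > rows:
        raise ValueError(buf)
    else:
        process(m)
    buf = 1 // m
    rows = buf
    for k in rows:
        buf = (29 + 28) * (30 - rows)
        if rows <= buf:
            break
    m = m - (7 - buf)
    return rows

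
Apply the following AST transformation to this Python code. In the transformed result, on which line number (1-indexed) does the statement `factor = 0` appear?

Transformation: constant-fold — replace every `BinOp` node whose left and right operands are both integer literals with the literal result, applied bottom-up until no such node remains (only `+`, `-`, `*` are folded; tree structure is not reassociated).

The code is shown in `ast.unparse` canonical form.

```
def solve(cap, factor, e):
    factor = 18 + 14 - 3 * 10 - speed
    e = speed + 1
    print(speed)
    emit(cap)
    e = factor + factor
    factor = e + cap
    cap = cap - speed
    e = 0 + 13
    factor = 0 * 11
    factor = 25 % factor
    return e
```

Transformed code:
def solve(cap, factor, e):
    factor = 2 - speed
    e = speed + 1
    print(speed)
    emit(cap)
    e = factor + factor
    factor = e + cap
    cap = cap - speed
    e = 13
    factor = 0
    factor = 25 % factor
    return e

10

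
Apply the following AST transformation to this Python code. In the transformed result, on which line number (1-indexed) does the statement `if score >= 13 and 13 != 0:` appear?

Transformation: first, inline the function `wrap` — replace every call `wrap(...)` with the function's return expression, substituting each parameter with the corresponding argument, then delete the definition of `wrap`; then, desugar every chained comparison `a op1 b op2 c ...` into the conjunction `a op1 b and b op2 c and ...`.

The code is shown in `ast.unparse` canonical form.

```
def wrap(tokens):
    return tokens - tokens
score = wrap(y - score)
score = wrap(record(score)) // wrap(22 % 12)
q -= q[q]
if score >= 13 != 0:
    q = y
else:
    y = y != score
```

4

Transformed code:
score = y - score - (y - score)
score = (record(score) - record(score)) // (22 % 12 - 22 % 12)
q -= q[q]
if score >= 13 and 13 != 0:
    q = y
else:
    y = y != score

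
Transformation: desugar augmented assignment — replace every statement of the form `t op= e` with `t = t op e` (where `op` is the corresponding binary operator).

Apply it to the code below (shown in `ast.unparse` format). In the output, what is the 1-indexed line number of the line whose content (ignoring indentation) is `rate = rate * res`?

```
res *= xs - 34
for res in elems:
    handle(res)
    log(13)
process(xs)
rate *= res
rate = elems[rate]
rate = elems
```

6

Transformed code:
res = res * (xs - 34)
for res in elems:
    handle(res)
    log(13)
process(xs)
rate = rate * res
rate = elems[rate]
rate = elems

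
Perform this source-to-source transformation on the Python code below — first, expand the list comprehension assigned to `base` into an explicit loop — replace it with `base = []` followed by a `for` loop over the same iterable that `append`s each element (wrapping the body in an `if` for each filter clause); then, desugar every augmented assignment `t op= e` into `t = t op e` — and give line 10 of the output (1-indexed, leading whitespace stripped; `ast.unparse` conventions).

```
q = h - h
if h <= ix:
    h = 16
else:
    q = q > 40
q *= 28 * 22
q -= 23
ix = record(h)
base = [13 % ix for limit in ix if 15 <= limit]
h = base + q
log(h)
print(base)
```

Transformed code:
q = h - h
if h <= ix:
    h = 16
else:
    q = q > 40
q = q * (28 * 22)
q = q - 23
ix = record(h)
base = []
for limit in ix:
    if 15 <= limit:
        base.append(13 % ix)
h = base + q
log(h)
print(base)

for limit in ix:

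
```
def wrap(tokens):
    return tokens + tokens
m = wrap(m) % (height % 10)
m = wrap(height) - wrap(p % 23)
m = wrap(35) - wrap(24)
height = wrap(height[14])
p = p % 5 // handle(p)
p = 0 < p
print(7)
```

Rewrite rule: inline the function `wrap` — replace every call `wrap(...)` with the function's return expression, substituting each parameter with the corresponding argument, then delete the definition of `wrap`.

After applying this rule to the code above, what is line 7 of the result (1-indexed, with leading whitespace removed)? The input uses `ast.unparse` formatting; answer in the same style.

Transformed code:
m = (m + m) % (height % 10)
m = height + height - (p % 23 + p % 23)
m = 35 + 35 - (24 + 24)
height = height[14] + height[14]
p = p % 5 // handle(p)
p = 0 < p
print(7)

print(7)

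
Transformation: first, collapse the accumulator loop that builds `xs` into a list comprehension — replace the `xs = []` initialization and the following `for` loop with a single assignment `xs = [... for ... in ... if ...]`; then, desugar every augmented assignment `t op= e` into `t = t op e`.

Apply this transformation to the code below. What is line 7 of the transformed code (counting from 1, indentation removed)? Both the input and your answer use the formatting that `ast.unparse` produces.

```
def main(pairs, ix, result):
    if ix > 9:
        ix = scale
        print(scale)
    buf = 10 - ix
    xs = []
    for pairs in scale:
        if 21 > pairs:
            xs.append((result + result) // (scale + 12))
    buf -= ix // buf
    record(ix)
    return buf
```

Transformed code:
def main(pairs, ix, result):
    if ix > 9:
        ix = scale
        print(scale)
    buf = 10 - ix
    xs = [(result + result) // (scale + 12) for pairs in scale if 21 > pairs]
    buf = buf - ix // buf
    record(ix)
    return buf

buf = buf - ix // buf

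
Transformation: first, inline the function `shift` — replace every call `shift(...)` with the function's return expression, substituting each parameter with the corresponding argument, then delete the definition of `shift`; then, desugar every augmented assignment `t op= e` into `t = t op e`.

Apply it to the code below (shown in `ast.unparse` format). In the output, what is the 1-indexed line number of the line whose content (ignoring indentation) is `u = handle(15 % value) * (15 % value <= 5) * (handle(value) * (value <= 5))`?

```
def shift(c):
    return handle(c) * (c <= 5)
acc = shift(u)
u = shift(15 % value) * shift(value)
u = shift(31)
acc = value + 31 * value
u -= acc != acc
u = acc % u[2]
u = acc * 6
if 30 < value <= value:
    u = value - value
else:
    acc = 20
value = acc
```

2

Transformed code:
acc = handle(u) * (u <= 5)
u = handle(15 % value) * (15 % value <= 5) * (handle(value) * (value <= 5))
u = handle(31) * (31 <= 5)
acc = value + 31 * value
u = u - (acc != acc)
u = acc % u[2]
u = acc * 6
if 30 < value <= value:
    u = value - value
else:
    acc = 20
value = acc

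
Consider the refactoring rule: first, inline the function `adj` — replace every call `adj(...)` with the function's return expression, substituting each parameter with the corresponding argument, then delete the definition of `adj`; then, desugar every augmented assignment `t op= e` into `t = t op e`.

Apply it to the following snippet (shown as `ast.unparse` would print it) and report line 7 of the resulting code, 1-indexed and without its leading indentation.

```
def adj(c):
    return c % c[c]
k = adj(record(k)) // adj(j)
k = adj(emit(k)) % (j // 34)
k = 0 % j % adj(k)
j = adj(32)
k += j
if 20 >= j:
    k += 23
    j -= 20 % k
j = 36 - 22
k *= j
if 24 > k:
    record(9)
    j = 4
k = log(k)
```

k = k + 23

Transformed code:
k = record(k) % record(k)[record(k)] // (j % j[j])
k = emit(k) % emit(k)[emit(k)] % (j // 34)
k = 0 % j % (k % k[k])
j = 32 % 32[32]
k = k + j
if 20 >= j:
    k = k + 23
    j = j - 20 % k
j = 36 - 22
k = k * j
if 24 > k:
    record(9)
    j = 4
k = log(k)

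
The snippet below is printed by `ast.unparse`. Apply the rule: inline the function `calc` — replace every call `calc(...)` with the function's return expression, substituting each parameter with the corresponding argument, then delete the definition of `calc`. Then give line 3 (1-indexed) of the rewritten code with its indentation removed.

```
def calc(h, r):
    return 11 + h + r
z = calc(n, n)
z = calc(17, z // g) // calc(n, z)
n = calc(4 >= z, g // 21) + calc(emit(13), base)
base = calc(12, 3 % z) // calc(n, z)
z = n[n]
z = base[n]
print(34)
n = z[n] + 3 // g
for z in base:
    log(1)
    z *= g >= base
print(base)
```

Transformed code:
z = 11 + n + n
z = (11 + 17 + z // g) // (11 + n + z)
n = 11 + (4 >= z) + g // 21 + (11 + emit(13) + base)
base = (11 + 12 + 3 % z) // (11 + n + z)
z = n[n]
z = base[n]
print(34)
n = z[n] + 3 // g
for z in base:
    log(1)
    z *= g >= base
print(base)

n = 11 + (4 >= z) + g // 21 + (11 + emit(13) + base)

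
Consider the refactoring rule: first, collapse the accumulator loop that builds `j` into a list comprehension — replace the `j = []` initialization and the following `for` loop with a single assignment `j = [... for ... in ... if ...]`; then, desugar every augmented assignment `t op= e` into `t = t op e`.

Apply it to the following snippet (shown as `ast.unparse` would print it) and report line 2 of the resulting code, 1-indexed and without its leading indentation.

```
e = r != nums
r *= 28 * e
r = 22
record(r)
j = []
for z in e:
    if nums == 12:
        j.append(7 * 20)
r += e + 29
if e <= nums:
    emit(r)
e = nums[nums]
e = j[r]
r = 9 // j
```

Transformed code:
e = r != nums
r = r * (28 * e)
r = 22
record(r)
j = [7 * 20 for z in e if nums == 12]
r = r + (e + 29)
if e <= nums:
    emit(r)
e = nums[nums]
e = j[r]
r = 9 // j

r = r * (28 * e)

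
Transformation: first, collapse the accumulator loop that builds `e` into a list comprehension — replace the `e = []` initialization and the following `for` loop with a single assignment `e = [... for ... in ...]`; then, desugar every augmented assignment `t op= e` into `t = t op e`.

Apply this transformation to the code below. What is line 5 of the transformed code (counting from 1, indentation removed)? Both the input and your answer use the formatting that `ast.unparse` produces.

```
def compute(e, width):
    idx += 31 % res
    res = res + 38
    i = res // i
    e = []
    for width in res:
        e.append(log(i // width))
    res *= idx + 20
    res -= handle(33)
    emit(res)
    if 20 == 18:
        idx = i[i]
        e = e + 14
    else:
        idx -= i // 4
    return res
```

e = [log(i // width) for width in res]

Transformed code:
def compute(e, width):
    idx = idx + 31 % res
    res = res + 38
    i = res // i
    e = [log(i // width) for width in res]
    res = res * (idx + 20)
    res = res - handle(33)
    emit(res)
    if 20 == 18:
        idx = i[i]
        e = e + 14
    else:
        idx = idx - i // 4
    return res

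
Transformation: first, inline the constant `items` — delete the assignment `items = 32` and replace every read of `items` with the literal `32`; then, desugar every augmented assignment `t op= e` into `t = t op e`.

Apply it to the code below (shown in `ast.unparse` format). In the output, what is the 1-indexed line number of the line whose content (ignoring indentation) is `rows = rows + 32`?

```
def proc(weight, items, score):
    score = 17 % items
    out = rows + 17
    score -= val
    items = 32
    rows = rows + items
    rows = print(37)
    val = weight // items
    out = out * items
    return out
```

Transformed code:
def proc(weight, items, score):
    score = 17 % 32
    out = rows + 17
    score = score - val
    rows = rows + 32
    rows = print(37)
    val = weight // 32
    out = out * 32
    return out

5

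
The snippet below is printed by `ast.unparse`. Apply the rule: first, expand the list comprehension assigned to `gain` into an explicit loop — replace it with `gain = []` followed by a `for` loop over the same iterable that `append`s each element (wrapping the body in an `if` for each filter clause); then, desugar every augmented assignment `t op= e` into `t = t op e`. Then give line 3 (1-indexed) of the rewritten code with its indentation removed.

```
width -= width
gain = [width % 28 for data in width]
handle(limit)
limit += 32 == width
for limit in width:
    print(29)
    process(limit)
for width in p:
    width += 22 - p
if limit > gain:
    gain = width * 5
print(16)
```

Transformed code:
width = width - width
gain = []
for data in width:
    gain.append(width % 28)
handle(limit)
limit = limit + (32 == width)
for limit in width:
    print(29)
    process(limit)
for width in p:
    width = width + (22 - p)
if limit > gain:
    gain = width * 5
print(16)

for data in width:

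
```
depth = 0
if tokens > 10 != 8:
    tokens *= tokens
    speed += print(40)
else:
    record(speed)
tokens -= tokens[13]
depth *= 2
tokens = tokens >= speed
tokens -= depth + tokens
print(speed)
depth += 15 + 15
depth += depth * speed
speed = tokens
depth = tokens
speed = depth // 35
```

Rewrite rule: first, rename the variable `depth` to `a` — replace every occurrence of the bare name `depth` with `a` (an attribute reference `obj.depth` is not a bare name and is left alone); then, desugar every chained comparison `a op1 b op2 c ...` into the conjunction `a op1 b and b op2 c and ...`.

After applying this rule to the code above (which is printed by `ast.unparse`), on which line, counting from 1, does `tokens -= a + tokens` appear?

Transformed code:
a = 0
if tokens > 10 and 10 != 8:
    tokens *= tokens
    speed += print(40)
else:
    record(speed)
tokens -= tokens[13]
a *= 2
tokens = tokens >= speed
tokens -= a + tokens
print(speed)
a += 15 + 15
a += a * speed
speed = tokens
a = tokens
speed = a // 35

10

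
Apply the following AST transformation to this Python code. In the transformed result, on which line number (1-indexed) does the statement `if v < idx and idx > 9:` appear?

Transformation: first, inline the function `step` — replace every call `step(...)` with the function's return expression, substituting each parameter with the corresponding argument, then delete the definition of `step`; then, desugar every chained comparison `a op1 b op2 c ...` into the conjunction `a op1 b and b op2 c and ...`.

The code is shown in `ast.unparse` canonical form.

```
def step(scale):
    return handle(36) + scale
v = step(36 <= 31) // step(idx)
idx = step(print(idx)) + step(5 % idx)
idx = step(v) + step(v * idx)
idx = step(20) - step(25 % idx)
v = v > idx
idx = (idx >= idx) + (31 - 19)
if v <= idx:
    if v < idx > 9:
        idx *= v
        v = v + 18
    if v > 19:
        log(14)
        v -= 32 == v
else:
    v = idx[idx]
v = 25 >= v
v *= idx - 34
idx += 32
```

8

Transformed code:
v = (handle(36) + (36 <= 31)) // (handle(36) + idx)
idx = handle(36) + print(idx) + (handle(36) + 5 % idx)
idx = handle(36) + v + (handle(36) + v * idx)
idx = handle(36) + 20 - (handle(36) + 25 % idx)
v = v > idx
idx = (idx >= idx) + (31 - 19)
if v <= idx:
    if v < idx and idx > 9:
        idx *= v
        v = v + 18
    if v > 19:
        log(14)
        v -= 32 == v
else:
    v = idx[idx]
v = 25 >= v
v *= idx - 34
idx += 32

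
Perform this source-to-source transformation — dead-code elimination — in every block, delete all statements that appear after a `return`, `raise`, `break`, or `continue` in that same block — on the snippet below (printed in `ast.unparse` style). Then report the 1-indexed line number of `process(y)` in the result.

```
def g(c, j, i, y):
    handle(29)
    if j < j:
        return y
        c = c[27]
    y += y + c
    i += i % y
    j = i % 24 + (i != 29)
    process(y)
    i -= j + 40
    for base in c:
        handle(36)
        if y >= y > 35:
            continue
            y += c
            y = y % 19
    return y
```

8

Transformed code:
def g(c, j, i, y):
    handle(29)
    if j < j:
        return y
    y += y + c
    i += i % y
    j = i % 24 + (i != 29)
    process(y)
    i -= j + 40
    for base in c:
        handle(36)
        if y >= y > 35:
            continue
    return y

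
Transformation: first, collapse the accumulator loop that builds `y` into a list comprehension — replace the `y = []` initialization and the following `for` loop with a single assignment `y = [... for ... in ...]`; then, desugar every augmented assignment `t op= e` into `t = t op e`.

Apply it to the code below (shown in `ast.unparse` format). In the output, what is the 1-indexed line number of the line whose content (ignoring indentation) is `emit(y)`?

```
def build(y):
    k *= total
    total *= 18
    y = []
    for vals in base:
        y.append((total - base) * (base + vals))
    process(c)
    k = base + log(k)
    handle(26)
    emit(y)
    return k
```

Transformed code:
def build(y):
    k = k * total
    total = total * 18
    y = [(total - base) * (base + vals) for vals in base]
    process(c)
    k = base + log(k)
    handle(26)
    emit(y)
    return k

8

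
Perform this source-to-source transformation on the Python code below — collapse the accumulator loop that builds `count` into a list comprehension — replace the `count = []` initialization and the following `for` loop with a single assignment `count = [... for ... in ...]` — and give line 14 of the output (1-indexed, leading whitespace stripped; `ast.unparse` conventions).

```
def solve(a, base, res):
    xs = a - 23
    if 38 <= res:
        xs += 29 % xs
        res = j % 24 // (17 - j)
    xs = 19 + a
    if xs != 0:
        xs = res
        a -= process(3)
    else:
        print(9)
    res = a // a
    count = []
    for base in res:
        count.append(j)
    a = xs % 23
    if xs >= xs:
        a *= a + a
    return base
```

Transformed code:
def solve(a, base, res):
    xs = a - 23
    if 38 <= res:
        xs += 29 % xs
        res = j % 24 // (17 - j)
    xs = 19 + a
    if xs != 0:
        xs = res
        a -= process(3)
    else:
        print(9)
    res = a // a
    count = [j for base in res]
    a = xs % 23
    if xs >= xs:
        a *= a + a
    return base

a = xs % 23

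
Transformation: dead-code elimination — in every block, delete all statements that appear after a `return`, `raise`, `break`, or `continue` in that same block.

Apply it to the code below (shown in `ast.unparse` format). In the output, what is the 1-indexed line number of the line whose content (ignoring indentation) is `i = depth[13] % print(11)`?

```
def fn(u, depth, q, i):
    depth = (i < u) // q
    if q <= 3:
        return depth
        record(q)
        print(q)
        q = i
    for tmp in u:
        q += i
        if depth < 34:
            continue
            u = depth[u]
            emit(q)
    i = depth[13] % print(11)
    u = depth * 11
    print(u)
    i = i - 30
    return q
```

9

Transformed code:
def fn(u, depth, q, i):
    depth = (i < u) // q
    if q <= 3:
        return depth
    for tmp in u:
        q += i
        if depth < 34:
            continue
    i = depth[13] % print(11)
    u = depth * 11
    print(u)
    i = i - 30
    return q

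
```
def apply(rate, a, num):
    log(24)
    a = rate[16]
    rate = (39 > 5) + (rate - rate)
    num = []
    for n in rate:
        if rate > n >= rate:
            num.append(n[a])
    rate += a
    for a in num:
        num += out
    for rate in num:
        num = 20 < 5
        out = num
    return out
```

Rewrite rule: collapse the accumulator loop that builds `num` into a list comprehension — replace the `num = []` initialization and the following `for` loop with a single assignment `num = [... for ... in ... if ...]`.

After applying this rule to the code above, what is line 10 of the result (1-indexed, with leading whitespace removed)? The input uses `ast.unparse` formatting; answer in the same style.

num = 20 < 5

Transformed code:
def apply(rate, a, num):
    log(24)
    a = rate[16]
    rate = (39 > 5) + (rate - rate)
    num = [n[a] for n in rate if rate > n >= rate]
    rate += a
    for a in num:
        num += out
    for rate in num:
        num = 20 < 5
        out = num
    return out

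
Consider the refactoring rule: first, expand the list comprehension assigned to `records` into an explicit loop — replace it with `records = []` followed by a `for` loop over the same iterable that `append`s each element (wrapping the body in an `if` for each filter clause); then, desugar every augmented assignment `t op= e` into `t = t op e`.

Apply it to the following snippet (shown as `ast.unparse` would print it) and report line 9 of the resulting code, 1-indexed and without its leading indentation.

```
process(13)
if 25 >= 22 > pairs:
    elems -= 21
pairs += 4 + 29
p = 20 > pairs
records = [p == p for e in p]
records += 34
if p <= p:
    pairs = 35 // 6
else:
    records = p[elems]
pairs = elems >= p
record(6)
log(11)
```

Transformed code:
process(13)
if 25 >= 22 > pairs:
    elems = elems - 21
pairs = pairs + (4 + 29)
p = 20 > pairs
records = []
for e in p:
    records.append(p == p)
records = records + 34
if p <= p:
    pairs = 35 // 6
else:
    records = p[elems]
pairs = elems >= p
record(6)
log(11)

records = records + 34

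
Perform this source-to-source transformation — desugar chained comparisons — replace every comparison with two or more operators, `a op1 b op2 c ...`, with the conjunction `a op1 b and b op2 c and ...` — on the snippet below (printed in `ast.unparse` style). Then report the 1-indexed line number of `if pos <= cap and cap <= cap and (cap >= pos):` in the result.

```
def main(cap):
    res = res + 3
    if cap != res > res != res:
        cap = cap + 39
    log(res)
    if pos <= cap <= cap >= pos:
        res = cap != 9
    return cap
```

Transformed code:
def main(cap):
    res = res + 3
    if cap != res and res > res and (res != res):
        cap = cap + 39
    log(res)
    if pos <= cap and cap <= cap and (cap >= pos):
        res = cap != 9
    return cap

6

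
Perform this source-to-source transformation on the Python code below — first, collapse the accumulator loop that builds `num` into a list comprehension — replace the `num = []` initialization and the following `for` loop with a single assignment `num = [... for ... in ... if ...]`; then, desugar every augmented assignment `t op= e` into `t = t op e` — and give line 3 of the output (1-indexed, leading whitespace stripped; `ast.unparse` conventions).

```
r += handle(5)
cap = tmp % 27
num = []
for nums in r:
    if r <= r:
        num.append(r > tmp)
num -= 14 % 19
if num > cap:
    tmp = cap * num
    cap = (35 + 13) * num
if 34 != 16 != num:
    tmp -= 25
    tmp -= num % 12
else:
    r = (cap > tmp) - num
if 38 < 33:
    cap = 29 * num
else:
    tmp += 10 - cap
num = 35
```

num = [r > tmp for nums in r if r <= r]

Transformed code:
r = r + handle(5)
cap = tmp % 27
num = [r > tmp for nums in r if r <= r]
num = num - 14 % 19
if num > cap:
    tmp = cap * num
    cap = (35 + 13) * num
if 34 != 16 != num:
    tmp = tmp - 25
    tmp = tmp - num % 12
else:
    r = (cap > tmp) - num
if 38 < 33:
    cap = 29 * num
else:
    tmp = tmp + (10 - cap)
num = 35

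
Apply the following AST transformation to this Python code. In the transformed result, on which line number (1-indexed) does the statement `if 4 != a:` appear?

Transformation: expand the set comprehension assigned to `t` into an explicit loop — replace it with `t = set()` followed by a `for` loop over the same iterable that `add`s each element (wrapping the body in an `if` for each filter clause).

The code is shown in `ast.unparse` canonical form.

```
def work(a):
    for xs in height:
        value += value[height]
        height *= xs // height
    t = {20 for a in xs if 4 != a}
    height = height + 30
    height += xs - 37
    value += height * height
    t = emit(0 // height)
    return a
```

7

Transformed code:
def work(a):
    for xs in height:
        value += value[height]
        height *= xs // height
    t = set()
    for a in xs:
        if 4 != a:
            t.add(20)
    height = height + 30
    height += xs - 37
    value += height * height
    t = emit(0 // height)
    return a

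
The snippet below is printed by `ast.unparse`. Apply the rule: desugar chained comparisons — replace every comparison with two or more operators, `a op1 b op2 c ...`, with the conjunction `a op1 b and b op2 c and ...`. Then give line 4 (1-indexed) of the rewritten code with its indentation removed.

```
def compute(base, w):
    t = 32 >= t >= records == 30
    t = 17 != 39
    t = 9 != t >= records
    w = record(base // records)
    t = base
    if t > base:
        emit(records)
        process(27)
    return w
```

t = 9 != t and t >= records

Transformed code:
def compute(base, w):
    t = 32 >= t and t >= records and (records == 30)
    t = 17 != 39
    t = 9 != t and t >= records
    w = record(base // records)
    t = base
    if t > base:
        emit(records)
        process(27)
    return w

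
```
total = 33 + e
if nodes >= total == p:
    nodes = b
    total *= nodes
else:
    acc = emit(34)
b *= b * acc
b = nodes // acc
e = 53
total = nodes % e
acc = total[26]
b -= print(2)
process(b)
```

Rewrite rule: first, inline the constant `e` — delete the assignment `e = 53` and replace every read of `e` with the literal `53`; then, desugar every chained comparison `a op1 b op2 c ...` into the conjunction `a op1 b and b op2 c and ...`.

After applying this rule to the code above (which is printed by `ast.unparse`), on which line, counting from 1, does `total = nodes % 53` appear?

9

Transformed code:
total = 33 + 53
if nodes >= total and total == p:
    nodes = b
    total *= nodes
else:
    acc = emit(34)
b *= b * acc
b = nodes // acc
total = nodes % 53
acc = total[26]
b -= print(2)
process(b)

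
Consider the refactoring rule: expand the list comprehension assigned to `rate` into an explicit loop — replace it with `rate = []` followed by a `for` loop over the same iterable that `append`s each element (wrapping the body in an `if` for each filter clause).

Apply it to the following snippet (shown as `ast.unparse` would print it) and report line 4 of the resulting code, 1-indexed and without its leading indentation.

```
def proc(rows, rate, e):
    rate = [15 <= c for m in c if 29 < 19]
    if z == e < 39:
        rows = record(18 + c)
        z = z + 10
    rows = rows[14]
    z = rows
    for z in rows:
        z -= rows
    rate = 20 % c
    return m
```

if 29 < 19:

Transformed code:
def proc(rows, rate, e):
    rate = []
    for m in c:
        if 29 < 19:
            rate.append(15 <= c)
    if z == e < 39:
        rows = record(18 + c)
        z = z + 10
    rows = rows[14]
    z = rows
    for z in rows:
        z -= rows
    rate = 20 % c
    return m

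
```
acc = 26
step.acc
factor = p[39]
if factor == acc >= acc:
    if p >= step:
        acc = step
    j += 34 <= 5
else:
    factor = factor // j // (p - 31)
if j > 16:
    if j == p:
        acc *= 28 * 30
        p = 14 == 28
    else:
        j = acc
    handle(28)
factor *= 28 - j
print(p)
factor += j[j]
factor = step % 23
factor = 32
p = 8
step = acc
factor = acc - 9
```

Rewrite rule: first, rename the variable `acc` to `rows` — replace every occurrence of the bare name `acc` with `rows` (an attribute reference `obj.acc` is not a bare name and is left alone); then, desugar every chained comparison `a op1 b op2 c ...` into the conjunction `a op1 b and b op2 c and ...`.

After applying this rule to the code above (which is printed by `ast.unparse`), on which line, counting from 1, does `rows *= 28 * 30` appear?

12

Transformed code:
rows = 26
step.acc
factor = p[39]
if factor == rows and rows >= rows:
    if p >= step:
        rows = step
    j += 34 <= 5
else:
    factor = factor // j // (p - 31)
if j > 16:
    if j == p:
        rows *= 28 * 30
        p = 14 == 28
    else:
        j = rows
    handle(28)
factor *= 28 - j
print(p)
factor += j[j]
factor = step % 23
factor = 32
p = 8
step = rows
factor = rows - 9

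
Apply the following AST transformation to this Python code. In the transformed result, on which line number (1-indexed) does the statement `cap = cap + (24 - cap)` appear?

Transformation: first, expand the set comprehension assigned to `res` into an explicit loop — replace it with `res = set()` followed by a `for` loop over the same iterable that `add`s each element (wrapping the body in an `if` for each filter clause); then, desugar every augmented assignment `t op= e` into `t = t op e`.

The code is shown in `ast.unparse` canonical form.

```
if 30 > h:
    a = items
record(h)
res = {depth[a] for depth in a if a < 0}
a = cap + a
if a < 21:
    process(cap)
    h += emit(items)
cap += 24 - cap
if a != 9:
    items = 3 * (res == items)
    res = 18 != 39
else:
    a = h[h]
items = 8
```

Transformed code:
if 30 > h:
    a = items
record(h)
res = set()
for depth in a:
    if a < 0:
        res.add(depth[a])
a = cap + a
if a < 21:
    process(cap)
    h = h + emit(items)
cap = cap + (24 - cap)
if a != 9:
    items = 3 * (res == items)
    res = 18 != 39
else:
    a = h[h]
items = 8

12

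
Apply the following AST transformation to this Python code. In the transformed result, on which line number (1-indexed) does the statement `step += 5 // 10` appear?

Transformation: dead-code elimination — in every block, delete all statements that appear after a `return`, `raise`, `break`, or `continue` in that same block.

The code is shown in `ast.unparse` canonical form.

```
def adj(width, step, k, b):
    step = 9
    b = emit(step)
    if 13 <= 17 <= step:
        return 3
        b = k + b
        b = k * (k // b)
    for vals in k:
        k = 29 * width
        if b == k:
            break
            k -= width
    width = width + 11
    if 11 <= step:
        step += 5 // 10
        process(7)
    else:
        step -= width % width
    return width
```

Transformed code:
def adj(width, step, k, b):
    step = 9
    b = emit(step)
    if 13 <= 17 <= step:
        return 3
    for vals in k:
        k = 29 * width
        if b == k:
            break
    width = width + 11
    if 11 <= step:
        step += 5 // 10
        process(7)
    else:
        step -= width % width
    return width

12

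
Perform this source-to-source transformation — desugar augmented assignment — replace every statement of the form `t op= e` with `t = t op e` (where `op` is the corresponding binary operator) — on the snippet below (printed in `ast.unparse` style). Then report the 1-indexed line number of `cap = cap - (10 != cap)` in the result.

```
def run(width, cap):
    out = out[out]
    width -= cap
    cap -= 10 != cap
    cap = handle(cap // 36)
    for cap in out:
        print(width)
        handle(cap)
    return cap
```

4

Transformed code:
def run(width, cap):
    out = out[out]
    width = width - cap
    cap = cap - (10 != cap)
    cap = handle(cap // 36)
    for cap in out:
        print(width)
        handle(cap)
    return cap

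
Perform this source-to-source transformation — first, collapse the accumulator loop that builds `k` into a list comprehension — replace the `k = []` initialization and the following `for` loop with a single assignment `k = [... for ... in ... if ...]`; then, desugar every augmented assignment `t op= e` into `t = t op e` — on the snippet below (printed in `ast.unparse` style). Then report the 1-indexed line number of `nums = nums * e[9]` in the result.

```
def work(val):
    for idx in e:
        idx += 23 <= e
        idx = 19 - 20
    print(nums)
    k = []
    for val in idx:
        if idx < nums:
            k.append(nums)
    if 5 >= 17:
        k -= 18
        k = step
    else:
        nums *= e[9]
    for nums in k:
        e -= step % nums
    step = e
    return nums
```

11

Transformed code:
def work(val):
    for idx in e:
        idx = idx + (23 <= e)
        idx = 19 - 20
    print(nums)
    k = [nums for val in idx if idx < nums]
    if 5 >= 17:
        k = k - 18
        k = step
    else:
        nums = nums * e[9]
    for nums in k:
        e = e - step % nums
    step = e
    return nums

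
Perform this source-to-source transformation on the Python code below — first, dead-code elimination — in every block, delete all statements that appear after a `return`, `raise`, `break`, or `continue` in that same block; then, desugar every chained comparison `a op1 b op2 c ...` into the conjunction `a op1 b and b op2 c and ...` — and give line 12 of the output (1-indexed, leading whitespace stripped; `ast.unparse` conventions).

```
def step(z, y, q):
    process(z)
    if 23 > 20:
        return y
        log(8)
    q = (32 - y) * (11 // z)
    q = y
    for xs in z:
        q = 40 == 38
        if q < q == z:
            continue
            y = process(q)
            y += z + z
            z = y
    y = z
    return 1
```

return 1

Transformed code:
def step(z, y, q):
    process(z)
    if 23 > 20:
        return y
    q = (32 - y) * (11 // z)
    q = y
    for xs in z:
        q = 40 == 38
        if q < q and q == z:
            continue
    y = z
    return 1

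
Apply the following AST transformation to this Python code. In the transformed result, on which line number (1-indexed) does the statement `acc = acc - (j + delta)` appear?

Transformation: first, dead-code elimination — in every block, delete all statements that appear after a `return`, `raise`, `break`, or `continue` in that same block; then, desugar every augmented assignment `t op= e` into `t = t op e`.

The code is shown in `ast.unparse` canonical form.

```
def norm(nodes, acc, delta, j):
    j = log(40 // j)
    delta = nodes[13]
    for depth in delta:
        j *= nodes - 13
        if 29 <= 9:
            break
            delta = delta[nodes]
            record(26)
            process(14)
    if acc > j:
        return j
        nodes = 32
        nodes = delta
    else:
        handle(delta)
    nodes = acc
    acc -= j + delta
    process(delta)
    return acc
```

Transformed code:
def norm(nodes, acc, delta, j):
    j = log(40 // j)
    delta = nodes[13]
    for depth in delta:
        j = j * (nodes - 13)
        if 29 <= 9:
            break
    if acc > j:
        return j
    else:
        handle(delta)
    nodes = acc
    acc = acc - (j + delta)
    process(delta)
    return acc

13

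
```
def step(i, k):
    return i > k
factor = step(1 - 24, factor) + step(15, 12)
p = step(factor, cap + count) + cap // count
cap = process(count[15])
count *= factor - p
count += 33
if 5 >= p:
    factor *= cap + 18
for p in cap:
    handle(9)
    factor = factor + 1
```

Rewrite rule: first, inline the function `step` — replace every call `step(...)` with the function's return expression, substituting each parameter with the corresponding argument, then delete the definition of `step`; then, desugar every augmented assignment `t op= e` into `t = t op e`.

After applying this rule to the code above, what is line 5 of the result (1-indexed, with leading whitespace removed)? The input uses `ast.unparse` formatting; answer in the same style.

count = count + 33

Transformed code:
factor = (1 - 24 > factor) + (15 > 12)
p = (factor > cap + count) + cap // count
cap = process(count[15])
count = count * (factor - p)
count = count + 33
if 5 >= p:
    factor = factor * (cap + 18)
for p in cap:
    handle(9)
    factor = factor + 1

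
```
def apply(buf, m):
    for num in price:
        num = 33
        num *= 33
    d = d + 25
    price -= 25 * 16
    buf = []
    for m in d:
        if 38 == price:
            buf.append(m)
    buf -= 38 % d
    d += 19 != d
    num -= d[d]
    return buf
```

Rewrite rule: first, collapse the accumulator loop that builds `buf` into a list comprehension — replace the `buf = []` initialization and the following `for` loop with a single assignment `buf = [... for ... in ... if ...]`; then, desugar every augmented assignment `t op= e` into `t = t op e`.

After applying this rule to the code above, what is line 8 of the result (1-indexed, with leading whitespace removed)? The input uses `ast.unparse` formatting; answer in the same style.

buf = buf - 38 % d

Transformed code:
def apply(buf, m):
    for num in price:
        num = 33
        num = num * 33
    d = d + 25
    price = price - 25 * 16
    buf = [m for m in d if 38 == price]
    buf = buf - 38 % d
    d = d + (19 != d)
    num = num - d[d]
    return buf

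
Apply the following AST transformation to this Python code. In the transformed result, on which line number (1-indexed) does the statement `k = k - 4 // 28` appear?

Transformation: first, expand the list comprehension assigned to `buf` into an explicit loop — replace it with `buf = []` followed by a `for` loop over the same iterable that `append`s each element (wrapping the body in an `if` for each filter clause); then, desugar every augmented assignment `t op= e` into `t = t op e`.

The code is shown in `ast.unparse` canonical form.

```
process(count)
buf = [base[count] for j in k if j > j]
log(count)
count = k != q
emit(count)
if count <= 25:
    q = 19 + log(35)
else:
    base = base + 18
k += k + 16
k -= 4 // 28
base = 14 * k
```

14

Transformed code:
process(count)
buf = []
for j in k:
    if j > j:
        buf.append(base[count])
log(count)
count = k != q
emit(count)
if count <= 25:
    q = 19 + log(35)
else:
    base = base + 18
k = k + (k + 16)
k = k - 4 // 28
base = 14 * k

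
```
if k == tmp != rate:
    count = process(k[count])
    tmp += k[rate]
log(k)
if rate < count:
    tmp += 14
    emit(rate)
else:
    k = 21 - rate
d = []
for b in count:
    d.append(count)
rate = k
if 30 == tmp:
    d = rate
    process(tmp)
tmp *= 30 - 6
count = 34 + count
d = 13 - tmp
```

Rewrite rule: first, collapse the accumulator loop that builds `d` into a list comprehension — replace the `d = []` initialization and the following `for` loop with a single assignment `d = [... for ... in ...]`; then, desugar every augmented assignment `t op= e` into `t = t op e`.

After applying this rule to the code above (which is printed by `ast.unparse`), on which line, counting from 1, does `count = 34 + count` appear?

16

Transformed code:
if k == tmp != rate:
    count = process(k[count])
    tmp = tmp + k[rate]
log(k)
if rate < count:
    tmp = tmp + 14
    emit(rate)
else:
    k = 21 - rate
d = [count for b in count]
rate = k
if 30 == tmp:
    d = rate
    process(tmp)
tmp = tmp * (30 - 6)
count = 34 + count
d = 13 - tmp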